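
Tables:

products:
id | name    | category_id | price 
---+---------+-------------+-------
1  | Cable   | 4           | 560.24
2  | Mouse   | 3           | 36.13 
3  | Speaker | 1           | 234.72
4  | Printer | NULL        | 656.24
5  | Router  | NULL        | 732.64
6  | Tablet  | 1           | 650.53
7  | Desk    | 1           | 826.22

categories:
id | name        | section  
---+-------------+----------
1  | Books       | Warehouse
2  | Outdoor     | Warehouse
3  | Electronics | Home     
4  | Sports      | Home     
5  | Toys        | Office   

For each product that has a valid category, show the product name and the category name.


INNER JOIN keeps only products rows whose category_id matches an id in categories. Walk through each product:
  - product 1 (Cable): category_id=4 -> matches Sports
  - product 2 (Mouse): category_id=3 -> matches Electronics
  - product 3 (Speaker): category_id=1 -> matches Books
  - product 4 (Printer): category_id=NULL, no match -> dropped
  - product 5 (Router): category_id=NULL, no match -> dropped
  - product 6 (Tablet): category_id=1 -> matches Books
  - product 7 (Desk): category_id=1 -> matches Books
So 2 of 7 rows are dropped.

SQL:
SELECT a.name, b.name AS category
FROM products a
INNER JOIN categories b ON a.category_id = b.id

Result:
name    | category   
--------+------------
Cable   | Sports     
Mouse   | Electronics
Speaker | Books      
Tablet  | Books      
Desk    | Books      


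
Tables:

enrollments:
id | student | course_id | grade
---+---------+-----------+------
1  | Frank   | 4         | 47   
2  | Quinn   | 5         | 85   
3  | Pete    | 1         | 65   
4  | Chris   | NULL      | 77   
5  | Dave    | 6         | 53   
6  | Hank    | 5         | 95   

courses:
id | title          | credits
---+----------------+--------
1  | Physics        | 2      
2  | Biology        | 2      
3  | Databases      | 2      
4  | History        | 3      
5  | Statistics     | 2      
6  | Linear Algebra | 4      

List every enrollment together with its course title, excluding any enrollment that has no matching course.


INNER JOIN keeps only enrollments rows whose course_id matches an id in courses. Walk through each enrollment:
  - enrollment 1 (Frank): course_id=4 -> matches History
  - enrollment 2 (Quinn): course_id=5 -> matches Statistics
  - enrollment 3 (Pete): course_id=1 -> matches Physics
  - enrollment 4 (Chris): course_id=NULL, no match -> dropped
  - enrollment 5 (Dave): course_id=6 -> matches Linear Algebra
  - enrollment 6 (Hank): course_id=5 -> matches Statistics
So 1 of 6 rows is dropped.

SQL:
SELECT a.student, b.title AS course
FROM enrollments a
INNER JOIN courses b ON a.course_id = b.id

Result:
student | course        
--------+---------------
Frank   | History       
Quinn   | Statistics    
Pete    | Physics       
Dave    | Linear Algebra
Hank    | Statistics    


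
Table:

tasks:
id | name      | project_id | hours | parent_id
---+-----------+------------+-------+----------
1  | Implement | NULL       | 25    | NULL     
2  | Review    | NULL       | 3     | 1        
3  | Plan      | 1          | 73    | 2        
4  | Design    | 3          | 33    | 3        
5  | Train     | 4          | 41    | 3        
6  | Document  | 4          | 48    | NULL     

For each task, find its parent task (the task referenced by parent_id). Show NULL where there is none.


This is a self-join: tasks is joined to a second copy of itself, matching each row's parent_id to another row's id. Use LEFT JOIN so rows with parent_id=NULL are kept.
  - task 1 (Implement): parent_id=NULL -> NULL
  - task 2 (Review): parent_id=1 -> Implement
  - task 3 (Plan): parent_id=2 -> Review
  - task 4 (Design): parent_id=3 -> Plan
  - task 5 (Train): parent_id=3 -> Plan
  - task 6 (Document): parent_id=NULL -> NULL

SQL:
SELECT a.name AS item, b.name AS parent
FROM tasks a
LEFT JOIN tasks b ON a.parent_id = b.id

Result:
item      | parent   
----------+----------
Implement | NULL     
Review    | Implement
Plan      | Review   
Design    | Plan     
Train     | Plan     
Document  | NULL     


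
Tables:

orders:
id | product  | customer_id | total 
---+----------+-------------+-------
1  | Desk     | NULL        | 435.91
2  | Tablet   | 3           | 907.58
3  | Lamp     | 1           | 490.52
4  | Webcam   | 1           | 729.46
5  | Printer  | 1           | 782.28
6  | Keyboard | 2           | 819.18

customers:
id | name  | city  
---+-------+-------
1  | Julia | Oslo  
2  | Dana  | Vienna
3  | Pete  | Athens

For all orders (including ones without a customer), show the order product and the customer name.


LEFT JOIN keeps every row from orders (the left table); where customer_id has no match in customers, the customer columns become NULL. Walk through each order:
  - order 1 (Desk): customer_id=NULL, no match -> kept with NULL
  - order 2 (Tablet): customer_id=3 -> matches Pete
  - order 3 (Lamp): customer_id=1 -> matches Julia
  - order 4 (Webcam): customer_id=1 -> matches Julia
  - order 5 (Printer): customer_id=1 -> matches Julia
  - order 6 (Keyboard): customer_id=2 -> matches Dana
All 6 rows appear; 1 has NULL customer.

SQL:
SELECT a.product, b.name AS customer
FROM orders a
LEFT JOIN customers b ON a.customer_id = b.id

Result:
product  | customer
---------+---------
Desk     | NULL    
Tablet   | Pete    
Lamp     | Julia   
Webcam   | Julia   
Printer  | Julia   
Keyboard | Dana    


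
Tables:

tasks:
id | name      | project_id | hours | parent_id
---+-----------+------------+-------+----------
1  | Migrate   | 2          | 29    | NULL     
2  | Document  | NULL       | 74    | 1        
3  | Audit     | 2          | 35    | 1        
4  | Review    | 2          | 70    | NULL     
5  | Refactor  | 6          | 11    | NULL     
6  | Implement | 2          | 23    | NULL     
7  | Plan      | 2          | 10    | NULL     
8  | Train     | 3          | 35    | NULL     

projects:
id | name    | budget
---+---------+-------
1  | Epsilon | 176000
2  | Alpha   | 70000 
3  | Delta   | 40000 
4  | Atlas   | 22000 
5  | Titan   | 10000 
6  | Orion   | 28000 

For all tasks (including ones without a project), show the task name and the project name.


LEFT JOIN keeps every row from tasks (the left table); where project_id has no match in projects, the project columns become NULL. Walk through each task:
  - task 1 (Migrate): project_id=2 -> matches Alpha
  - task 2 (Document): project_id=NULL, no match -> kept with NULL
  - task 3 (Audit): project_id=2 -> matches Alpha
  - task 4 (Review): project_id=2 -> matches Alpha
  - task 5 (Refactor): project_id=6 -> matches Orion
  - task 6 (Implement): project_id=2 -> matches Alpha
  - task 7 (Plan): project_id=2 -> matches Alpha
  - task 8 (Train): project_id=3 -> matches Delta
All 8 rows appear; 1 has NULL project.

SQL:
SELECT a.name, b.name AS project
FROM tasks a
LEFT JOIN projects b ON a.project_id = b.id

Result:
name      | project
----------+--------
Migrate   | Alpha  
Document  | NULL   
Audit     | Alpha  
Review    | Alpha  
Refactor  | Orion  
Implement | Alpha  
Plan      | Alpha  
Train     | Delta  


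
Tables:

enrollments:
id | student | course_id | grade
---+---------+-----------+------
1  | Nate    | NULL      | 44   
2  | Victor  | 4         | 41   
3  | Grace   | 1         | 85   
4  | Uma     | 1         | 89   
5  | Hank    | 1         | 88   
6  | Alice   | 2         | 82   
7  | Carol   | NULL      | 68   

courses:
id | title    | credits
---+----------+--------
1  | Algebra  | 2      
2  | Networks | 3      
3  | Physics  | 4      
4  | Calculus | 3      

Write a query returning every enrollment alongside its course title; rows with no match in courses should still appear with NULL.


LEFT JOIN keeps every row from enrollments (the left table); where course_id has no match in courses, the course columns become NULL. Walk through each enrollment:
  - enrollment 1 (Nate): course_id=NULL, no match -> kept with NULL
  - enrollment 2 (Victor): course_id=4 -> matches Calculus
  - enrollment 3 (Grace): course_id=1 -> matches Algebra
  - enrollment 4 (Uma): course_id=1 -> matches Algebra
  - enrollment 5 (Hank): course_id=1 -> matches Algebra
  - enrollment 6 (Alice): course_id=2 -> matches Networks
  - enrollment 7 (Carol): course_id=NULL, no match -> kept with NULL
All 7 rows appear; 2 have NULL course.

SQL:
SELECT a.student, b.title AS course
FROM enrollments a
LEFT JOIN courses b ON a.course_id = b.id

Result:
student | course  
--------+---------
Nate    | NULL    
Victor  | Calculus
Grace   | Algebra 
Uma     | Algebra 
Hank    | Algebra 
Alice   | Networks
Carol   | NULL    


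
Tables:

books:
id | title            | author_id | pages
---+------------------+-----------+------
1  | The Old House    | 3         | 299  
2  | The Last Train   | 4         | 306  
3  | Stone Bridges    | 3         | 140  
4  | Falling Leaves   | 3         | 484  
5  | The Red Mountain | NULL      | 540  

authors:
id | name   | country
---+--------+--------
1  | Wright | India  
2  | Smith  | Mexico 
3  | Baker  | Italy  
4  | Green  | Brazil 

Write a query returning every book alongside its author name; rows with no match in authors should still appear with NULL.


LEFT JOIN keeps every row from books (the left table); where author_id has no match in authors, the author columns become NULL. Walk through each book:
  - book 1 (The Old House): author_id=3 -> matches Baker
  - book 2 (The Last Train): author_id=4 -> matches Green
  - book 3 (Stone Bridges): author_id=3 -> matches Baker
  - book 4 (Falling Leaves): author_id=3 -> matches Baker
  - book 5 (The Red Mountain): author_id=NULL, no match -> kept with NULL
All 5 rows appear; 1 has NULL author.

SQL:
SELECT a.title, b.name AS author
FROM books a
LEFT JOIN authors b ON a.author_id = b.id

Result:
title            | author
-----------------+-------
The Old House    | Baker 
The Last Train   | Green 
Stone Bridges    | Baker 
Falling Leaves   | Baker 
The Red Mountain | NULL  


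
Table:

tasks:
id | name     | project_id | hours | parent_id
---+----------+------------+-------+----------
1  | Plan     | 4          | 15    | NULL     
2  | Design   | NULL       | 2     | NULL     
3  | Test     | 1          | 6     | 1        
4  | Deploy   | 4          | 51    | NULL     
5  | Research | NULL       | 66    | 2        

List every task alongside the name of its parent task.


This is a self-join: tasks is joined to a second copy of itself, matching each row's parent_id to another row's id. Use LEFT JOIN so rows with parent_id=NULL are kept.
  - task 1 (Plan): parent_id=NULL -> NULL
  - task 2 (Design): parent_id=NULL -> NULL
  - task 3 (Test): parent_id=1 -> Plan
  - task 4 (Deploy): parent_id=NULL -> NULL
  - task 5 (Research): parent_id=2 -> Design

SQL:
SELECT a.name AS item, b.name AS parent
FROM tasks a
LEFT JOIN tasks b ON a.parent_id = b.id

Result:
item     | parent
---------+-------
Plan     | NULL  
Design   | NULL  
Test     | Plan  
Deploy   | NULL  
Research | Design


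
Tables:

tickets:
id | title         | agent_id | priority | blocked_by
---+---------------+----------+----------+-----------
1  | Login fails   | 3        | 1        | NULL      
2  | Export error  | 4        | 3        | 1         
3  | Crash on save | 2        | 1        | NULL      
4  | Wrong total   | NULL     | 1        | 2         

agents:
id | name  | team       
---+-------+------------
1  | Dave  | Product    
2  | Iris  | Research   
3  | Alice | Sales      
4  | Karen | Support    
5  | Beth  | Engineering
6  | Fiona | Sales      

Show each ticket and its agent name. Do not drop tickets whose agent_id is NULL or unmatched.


LEFT JOIN keeps every row from tickets (the left table); where agent_id has no match in agents, the agent columns become NULL. Walk through each ticket:
  - ticket 1 (Login fails): agent_id=3 -> matches Alice
  - ticket 2 (Export error): agent_id=4 -> matches Karen
  - ticket 3 (Crash on save): agent_id=2 -> matches Iris
  - ticket 4 (Wrong total): agent_id=NULL, no match -> kept with NULL
All 4 rows appear; 1 has NULL agent.

SQL:
SELECT a.title, b.name AS agent
FROM tickets a
LEFT JOIN agents b ON a.agent_id = b.id

Result:
title         | agent
--------------+------
Login fails   | Alice
Export error  | Karen
Crash on save | Iris 
Wrong total   | NULL 


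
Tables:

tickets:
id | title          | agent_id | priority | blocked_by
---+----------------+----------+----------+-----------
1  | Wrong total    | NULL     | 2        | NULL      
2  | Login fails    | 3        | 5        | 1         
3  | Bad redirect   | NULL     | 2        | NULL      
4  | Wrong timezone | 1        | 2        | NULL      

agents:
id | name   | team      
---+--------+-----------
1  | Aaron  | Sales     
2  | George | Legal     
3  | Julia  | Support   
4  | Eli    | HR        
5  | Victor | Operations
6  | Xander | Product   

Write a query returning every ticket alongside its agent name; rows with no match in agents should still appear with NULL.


LEFT JOIN keeps every row from tickets (the left table); where agent_id has no match in agents, the agent columns become NULL. Walk through each ticket:
  - ticket 1 (Wrong total): agent_id=NULL, no match -> kept with NULL
  - ticket 2 (Login fails): agent_id=3 -> matches Julia
  - ticket 3 (Bad redirect): agent_id=NULL, no match -> kept with NULL
  - ticket 4 (Wrong timezone): agent_id=1 -> matches Aaron
All 4 rows appear; 2 have NULL agent.

SQL:
SELECT a.title, b.name AS agent
FROM tickets a
LEFT JOIN agents b ON a.agent_id = b.id

Result:
title          | agent
---------------+------
Wrong total    | NULL 
Login fails    | Julia
Bad redirect   | NULL 
Wrong timezone | Aaron


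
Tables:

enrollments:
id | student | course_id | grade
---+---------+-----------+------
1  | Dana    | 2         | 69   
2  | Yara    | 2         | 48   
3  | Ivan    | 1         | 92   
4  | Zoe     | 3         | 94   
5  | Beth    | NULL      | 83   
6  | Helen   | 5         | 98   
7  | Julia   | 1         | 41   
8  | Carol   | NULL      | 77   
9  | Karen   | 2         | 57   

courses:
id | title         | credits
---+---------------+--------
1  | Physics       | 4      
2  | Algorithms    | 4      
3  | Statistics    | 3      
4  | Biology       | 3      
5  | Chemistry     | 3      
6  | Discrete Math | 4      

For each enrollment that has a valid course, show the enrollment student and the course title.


INNER JOIN keeps only enrollments rows whose course_id matches an id in courses. Walk through each enrollment:
  - enrollment 1 (Dana): course_id=2 -> matches Algorithms
  - enrollment 2 (Yara): course_id=2 -> matches Algorithms
  - enrollment 3 (Ivan): course_id=1 -> matches Physics
  - enrollment 4 (Zoe): course_id=3 -> matches Statistics
  - enrollment 5 (Beth): course_id=NULL, no match -> dropped
  - enrollment 6 (Helen): course_id=5 -> matches Chemistry
  - enrollment 7 (Julia): course_id=1 -> matches Physics
  - enrollment 8 (Carol): course_id=NULL, no match -> dropped
  - enrollment 9 (Karen): course_id=2 -> matches Algorithms
So 2 of 9 rows are dropped.

SQL:
SELECT a.student, b.title AS course
FROM enrollments a
INNER JOIN courses b ON a.course_id = b.id

Result:
student | course    
--------+-----------
Dana    | Algorithms
Yara    | Algorithms
Ivan    | Physics   
Zoe     | Statistics
Helen   | Chemistry 
Julia   | Physics   
Karen   | Algorithms


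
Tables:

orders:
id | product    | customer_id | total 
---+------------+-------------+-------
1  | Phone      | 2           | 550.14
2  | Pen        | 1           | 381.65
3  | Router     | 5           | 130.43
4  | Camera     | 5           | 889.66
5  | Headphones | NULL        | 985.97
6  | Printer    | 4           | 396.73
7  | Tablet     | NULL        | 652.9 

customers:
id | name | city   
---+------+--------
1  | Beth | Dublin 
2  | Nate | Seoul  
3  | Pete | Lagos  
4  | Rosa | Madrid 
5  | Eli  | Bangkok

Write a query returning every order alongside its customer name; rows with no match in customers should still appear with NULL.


LEFT JOIN keeps every row from orders (the left table); where customer_id has no match in customers, the customer columns become NULL. Walk through each order:
  - order 1 (Phone): customer_id=2 -> matches Nate
  - order 2 (Pen): customer_id=1 -> matches Beth
  - order 3 (Router): customer_id=5 -> matches Eli
  - order 4 (Camera): customer_id=5 -> matches Eli
  - order 5 (Headphones): customer_id=NULL, no match -> kept with NULL
  - order 6 (Printer): customer_id=4 -> matches Rosa
  - order 7 (Tablet): customer_id=NULL, no match -> kept with NULL
All 7 rows appear; 2 have NULL customer.

SQL:
SELECT a.product, b.name AS customer
FROM orders a
LEFT JOIN customers b ON a.customer_id = b.id

Result:
product    | customer
-----------+---------
Phone      | Nate    
Pen        | Beth    
Router     | Eli     
Camera     | Eli     
Headphones | NULL    
Printer    | Rosa    
Tablet     | NULL    


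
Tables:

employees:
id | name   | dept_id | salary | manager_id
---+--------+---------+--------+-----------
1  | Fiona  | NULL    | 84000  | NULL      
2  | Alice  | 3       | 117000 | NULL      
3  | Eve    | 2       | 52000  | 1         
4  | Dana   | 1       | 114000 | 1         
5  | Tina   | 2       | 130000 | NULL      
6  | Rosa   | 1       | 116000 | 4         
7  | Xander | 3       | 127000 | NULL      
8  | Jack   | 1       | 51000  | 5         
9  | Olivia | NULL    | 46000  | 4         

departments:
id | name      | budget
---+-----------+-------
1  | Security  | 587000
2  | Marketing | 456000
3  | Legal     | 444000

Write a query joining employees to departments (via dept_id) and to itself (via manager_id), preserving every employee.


Two LEFT JOINs from the same base table employees: one to departments via dept_id, one to employees itself via manager_id. Both are LEFT so every employee is preserved.
Match against departments:
  - employee 1 (Fiona): dept_id=NULL, no match -> kept with NULL
  - employee 2 (Alice): dept_id=3 -> matches Legal
  - employee 3 (Eve): dept_id=2 -> matches Marketing
  - employee 4 (Dana): dept_id=1 -> matches Security
  - employee 5 (Tina): dept_id=2 -> matches Marketing
  - employee 6 (Rosa): dept_id=1 -> matches Security
  - employee 7 (Xander): dept_id=3 -> matches Legal
  - employee 8 (Jack): dept_id=1 -> matches Security
  - employee 9 (Olivia): dept_id=NULL, no match -> kept with NULL
Match against employees (self):
  - employee 1 (Fiona): manager_id=NULL -> NULL
  - employee 2 (Alice): manager_id=NULL -> NULL
  - employee 3 (Eve): manager_id=1 -> Fiona
  - employee 4 (Dana): manager_id=1 -> Fiona
  - employee 5 (Tina): manager_id=NULL -> NULL
  - employee 6 (Rosa): manager_id=4 -> Dana
  - employee 7 (Xander): manager_id=NULL -> NULL
  - employee 8 (Jack): manager_id=5 -> Tina
  - employee 9 (Olivia): manager_id=4 -> Dana

SQL:
SELECT a.name, b.name AS department, c.name AS manager
FROM employees a
LEFT JOIN departments b ON a.dept_id = b.id
LEFT JOIN employees c ON a.manager_id = c.id

Result:
name   | department | manager
-------+------------+--------
Fiona  | NULL       | NULL   
Alice  | Legal      | NULL   
Eve    | Marketing  | Fiona  
Dana   | Security   | Fiona  
Tina   | Marketing  | NULL   
Rosa   | Security   | Dana   
Xander | Legal      | NULL   
Jack   | Security   | Tina   
Olivia | NULL       | Dana   


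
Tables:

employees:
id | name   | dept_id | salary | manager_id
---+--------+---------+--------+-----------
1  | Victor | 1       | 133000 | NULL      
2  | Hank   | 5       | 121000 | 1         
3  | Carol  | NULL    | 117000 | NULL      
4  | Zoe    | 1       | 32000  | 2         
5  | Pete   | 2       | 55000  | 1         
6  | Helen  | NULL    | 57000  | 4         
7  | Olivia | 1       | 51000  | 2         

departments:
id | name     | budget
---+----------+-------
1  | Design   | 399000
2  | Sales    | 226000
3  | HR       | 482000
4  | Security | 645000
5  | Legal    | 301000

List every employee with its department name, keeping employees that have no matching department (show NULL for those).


LEFT JOIN keeps every row from employees (the left table); where dept_id has no match in departments, the department columns become NULL. Walk through each employee:
  - employee 1 (Victor): dept_id=1 -> matches Design
  - employee 2 (Hank): dept_id=5 -> matches Legal
  - employee 3 (Carol): dept_id=NULL, no match -> kept with NULL
  - employee 4 (Zoe): dept_id=1 -> matches Design
  - employee 5 (Pete): dept_id=2 -> matches Sales
  - employee 6 (Helen): dept_id=NULL, no match -> kept with NULL
  - employee 7 (Olivia): dept_id=1 -> matches Design
All 7 rows appear; 2 have NULL department.

SQL:
SELECT a.name, b.name AS department
FROM employees a
LEFT JOIN departments b ON a.dept_id = b.id

Result:
name   | department
-------+-----------
Victor | Design    
Hank   | Legal     
Carol  | NULL      
Zoe    | Design    
Pete   | Sales     
Helen  | NULL      
Olivia | Design    


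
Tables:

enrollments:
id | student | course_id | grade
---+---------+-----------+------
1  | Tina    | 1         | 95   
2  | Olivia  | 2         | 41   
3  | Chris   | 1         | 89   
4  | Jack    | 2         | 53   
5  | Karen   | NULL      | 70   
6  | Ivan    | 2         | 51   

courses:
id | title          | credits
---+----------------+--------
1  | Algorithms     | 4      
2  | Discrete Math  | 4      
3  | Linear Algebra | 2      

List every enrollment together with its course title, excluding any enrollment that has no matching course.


INNER JOIN keeps only enrollments rows whose course_id matches an id in courses. Walk through each enrollment:
  - enrollment 1 (Tina): course_id=1 -> matches Algorithms
  - enrollment 2 (Olivia): course_id=2 -> matches Discrete Math
  - enrollment 3 (Chris): course_id=1 -> matches Algorithms
  - enrollment 4 (Jack): course_id=2 -> matches Discrete Math
  - enrollment 5 (Karen): course_id=NULL, no match -> dropped
  - enrollment 6 (Ivan): course_id=2 -> matches Discrete Math
So 1 of 6 rows is dropped.

SQL:
SELECT a.student, b.title AS course
FROM enrollments a
INNER JOIN courses b ON a.course_id = b.id

Result:
student | course       
--------+--------------
Tina    | Algorithms   
Olivia  | Discrete Math
Chris   | Algorithms   
Jack    | Discrete Math
Ivan    | Discrete Math


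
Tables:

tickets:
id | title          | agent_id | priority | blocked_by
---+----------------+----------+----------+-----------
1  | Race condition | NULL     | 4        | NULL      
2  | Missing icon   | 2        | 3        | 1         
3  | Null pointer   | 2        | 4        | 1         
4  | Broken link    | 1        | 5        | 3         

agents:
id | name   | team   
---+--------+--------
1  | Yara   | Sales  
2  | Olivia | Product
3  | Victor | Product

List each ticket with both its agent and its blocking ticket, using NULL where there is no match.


Two LEFT JOINs from the same base table tickets: one to agents via agent_id, one to tickets itself via blocked_by. Both are LEFT so every ticket is preserved.
Match against agents:
  - ticket 1 (Race condition): agent_id=NULL, no match -> kept with NULL
  - ticket 2 (Missing icon): agent_id=2 -> matches Olivia
  - ticket 3 (Null pointer): agent_id=2 -> matches Olivia
  - ticket 4 (Broken link): agent_id=1 -> matches Yara
Match against tickets (self):
  - ticket 1 (Race condition): blocked_by=NULL -> NULL
  - ticket 2 (Missing icon): blocked_by=1 -> Race condition
  - ticket 3 (Null pointer): blocked_by=1 -> Race condition
  - ticket 4 (Broken link): blocked_by=3 -> Null pointer

SQL:
SELECT a.title, b.name AS agent, c.title AS blocked_by
FROM tickets a
LEFT JOIN agents b ON a.agent_id = b.id
LEFT JOIN tickets c ON a.blocked_by = c.id

Result:
title          | agent  | blocked_by    
---------------+--------+---------------
Race condition | NULL   | NULL          
Missing icon   | Olivia | Race condition
Null pointer   | Olivia | Race condition
Broken link    | Yara   | Null pointer  


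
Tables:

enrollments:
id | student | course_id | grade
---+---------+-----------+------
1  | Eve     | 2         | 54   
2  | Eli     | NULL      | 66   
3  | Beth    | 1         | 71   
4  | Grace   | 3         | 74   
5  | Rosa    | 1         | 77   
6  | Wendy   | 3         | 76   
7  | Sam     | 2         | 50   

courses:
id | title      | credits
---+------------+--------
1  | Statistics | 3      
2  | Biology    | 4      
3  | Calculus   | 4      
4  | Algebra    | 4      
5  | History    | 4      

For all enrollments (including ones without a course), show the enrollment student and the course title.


LEFT JOIN keeps every row from enrollments (the left table); where course_id has no match in courses, the course columns become NULL. Walk through each enrollment:
  - enrollment 1 (Eve): course_id=2 -> matches Biology
  - enrollment 2 (Eli): course_id=NULL, no match -> kept with NULL
  - enrollment 3 (Beth): course_id=1 -> matches Statistics
  - enrollment 4 (Grace): course_id=3 -> matches Calculus
  - enrollment 5 (Rosa): course_id=1 -> matches Statistics
  - enrollment 6 (Wendy): course_id=3 -> matches Calculus
  - enrollment 7 (Sam): course_id=2 -> matches Biology
All 7 rows appear; 1 has NULL course.

SQL:
SELECT a.student, b.title AS course
FROM enrollments a
LEFT JOIN courses b ON a.course_id = b.id

Result:
student | course    
--------+-----------
Eve     | Biology   
Eli     | NULL      
Beth    | Statistics
Grace   | Calculus  
Rosa    | Statistics
Wendy   | Calculus  
Sam     | Biology   


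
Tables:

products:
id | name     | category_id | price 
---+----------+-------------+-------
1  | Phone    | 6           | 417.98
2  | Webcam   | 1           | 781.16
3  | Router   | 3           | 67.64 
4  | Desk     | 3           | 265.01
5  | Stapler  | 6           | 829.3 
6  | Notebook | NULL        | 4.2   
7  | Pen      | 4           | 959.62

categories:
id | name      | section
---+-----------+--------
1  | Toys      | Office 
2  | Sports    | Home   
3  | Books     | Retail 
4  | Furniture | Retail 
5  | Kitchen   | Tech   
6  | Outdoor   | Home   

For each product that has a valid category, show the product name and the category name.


INNER JOIN keeps only products rows whose category_id matches an id in categories. Walk through each product:
  - product 1 (Phone): category_id=6 -> matches Outdoor
  - product 2 (Webcam): category_id=1 -> matches Toys
  - product 3 (Router): category_id=3 -> matches Books
  - product 4 (Desk): category_id=3 -> matches Books
  - product 5 (Stapler): category_id=6 -> matches Outdoor
  - product 6 (Notebook): category_id=NULL, no match -> dropped
  - product 7 (Pen): category_id=4 -> matches Furniture
So 1 of 7 rows is dropped.

SQL:
SELECT a.name, b.name AS category
FROM products a
INNER JOIN categories b ON a.category_id = b.id

Result:
name    | category 
--------+----------
Phone   | Outdoor  
Webcam  | Toys     
Router  | Books    
Desk    | Books    
Stapler | Outdoor  
Pen     | Furniture


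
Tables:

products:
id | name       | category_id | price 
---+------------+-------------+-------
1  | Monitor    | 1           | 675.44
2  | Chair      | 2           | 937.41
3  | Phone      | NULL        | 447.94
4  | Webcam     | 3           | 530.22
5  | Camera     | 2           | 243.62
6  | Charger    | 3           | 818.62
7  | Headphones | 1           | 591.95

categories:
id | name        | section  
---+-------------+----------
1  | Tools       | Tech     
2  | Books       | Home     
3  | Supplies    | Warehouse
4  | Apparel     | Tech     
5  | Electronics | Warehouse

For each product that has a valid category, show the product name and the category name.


INNER JOIN keeps only products rows whose category_id matches an id in categories. Walk through each product:
  - product 1 (Monitor): category_id=1 -> matches Tools
  - product 2 (Chair): category_id=2 -> matches Books
  - product 3 (Phone): category_id=NULL, no match -> dropped
  - product 4 (Webcam): category_id=3 -> matches Supplies
  - product 5 (Camera): category_id=2 -> matches Books
  - product 6 (Charger): category_id=3 -> matches Supplies
  - product 7 (Headphones): category_id=1 -> matches Tools
So 1 of 7 rows is dropped.

SQL:
SELECT a.name, b.name AS category
FROM products a
INNER JOIN categories b ON a.category_id = b.id

Result:
name       | category
-----------+---------
Monitor    | Tools   
Chair      | Books   
Webcam     | Supplies
Camera     | Books   
Charger    | Supplies
Headphones | Tools   


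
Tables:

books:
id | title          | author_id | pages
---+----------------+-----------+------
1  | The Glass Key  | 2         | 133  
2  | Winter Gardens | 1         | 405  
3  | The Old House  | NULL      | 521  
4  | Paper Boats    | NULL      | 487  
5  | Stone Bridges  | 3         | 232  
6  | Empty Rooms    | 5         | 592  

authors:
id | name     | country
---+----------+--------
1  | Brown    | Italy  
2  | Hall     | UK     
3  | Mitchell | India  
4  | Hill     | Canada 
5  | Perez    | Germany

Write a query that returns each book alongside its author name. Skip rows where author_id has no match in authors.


INNER JOIN keeps only books rows whose author_id matches an id in authors. Walk through each book:
  - book 1 (The Glass Key): author_id=2 -> matches Hall
  - book 2 (Winter Gardens): author_id=1 -> matches Brown
  - book 3 (The Old House): author_id=NULL, no match -> dropped
  - book 4 (Paper Boats): author_id=NULL, no match -> dropped
  - book 5 (Stone Bridges): author_id=3 -> matches Mitchell
  - book 6 (Empty Rooms): author_id=5 -> matches Perez
So 2 of 6 rows are dropped.

SQL:
SELECT a.title, b.name AS author
FROM books a
INNER JOIN authors b ON a.author_id = b.id

Result:
title          | author  
---------------+---------
The Glass Key  | Hall    
Winter Gardens | Brown   
Stone Bridges  | Mitchell
Empty Rooms    | Perez   


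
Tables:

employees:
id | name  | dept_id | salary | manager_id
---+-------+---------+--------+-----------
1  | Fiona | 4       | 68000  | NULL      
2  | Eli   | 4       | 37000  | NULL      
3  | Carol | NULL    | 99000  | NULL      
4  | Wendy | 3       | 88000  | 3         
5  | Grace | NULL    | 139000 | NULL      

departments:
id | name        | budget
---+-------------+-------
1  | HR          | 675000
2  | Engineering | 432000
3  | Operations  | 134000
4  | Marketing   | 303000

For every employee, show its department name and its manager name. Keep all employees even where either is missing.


Two LEFT JOINs from the same base table employees: one to departments via dept_id, one to employees itself via manager_id. Both are LEFT so every employee is preserved.
Match against departments:
  - employee 1 (Fiona): dept_id=4 -> matches Marketing
  - employee 2 (Eli): dept_id=4 -> matches Marketing
  - employee 3 (Carol): dept_id=NULL, no match -> kept with NULL
  - employee 4 (Wendy): dept_id=3 -> matches Operations
  - employee 5 (Grace): dept_id=NULL, no match -> kept with NULL
Match against employees (self):
  - employee 1 (Fiona): manager_id=NULL -> NULL
  - employee 2 (Eli): manager_id=NULL -> NULL
  - employee 3 (Carol): manager_id=NULL -> NULL
  - employee 4 (Wendy): manager_id=3 -> Carol
  - employee 5 (Grace): manager_id=NULL -> NULL

SQL:
SELECT a.name, b.name AS department, c.name AS manager
FROM employees a
LEFT JOIN departments b ON a.dept_id = b.id
LEFT JOIN employees c ON a.manager_id = c.id

Result:
name  | department | manager
------+------------+--------
Fiona | Marketing  | NULL   
Eli   | Marketing  | NULL   
Carol | NULL       | NULL   
Wendy | Operations | Carol  
Grace | NULL       | NULL   


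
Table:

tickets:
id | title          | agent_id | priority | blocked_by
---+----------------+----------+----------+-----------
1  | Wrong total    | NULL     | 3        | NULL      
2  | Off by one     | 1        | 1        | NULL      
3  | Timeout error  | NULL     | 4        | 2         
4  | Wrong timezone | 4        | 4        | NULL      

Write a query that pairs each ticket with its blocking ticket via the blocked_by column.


This is a self-join: tickets is joined to a second copy of itself, matching each row's blocked_by to another row's id. Use LEFT JOIN so rows with blocked_by=NULL are kept.
  - ticket 1 (Wrong total): blocked_by=NULL -> NULL
  - ticket 2 (Off by one): blocked_by=NULL -> NULL
  - ticket 3 (Timeout error): blocked_by=2 -> Off by one
  - ticket 4 (Wrong timezone): blocked_by=NULL -> NULL

SQL:
SELECT a.title AS item, b.title AS blocked_by
FROM tickets a
LEFT JOIN tickets b ON a.blocked_by = b.id

Result:
item           | blocked_by
---------------+-----------
Wrong total    | NULL      
Off by one     | NULL      
Timeout error  | Off by one
Wrong timezone | NULL      


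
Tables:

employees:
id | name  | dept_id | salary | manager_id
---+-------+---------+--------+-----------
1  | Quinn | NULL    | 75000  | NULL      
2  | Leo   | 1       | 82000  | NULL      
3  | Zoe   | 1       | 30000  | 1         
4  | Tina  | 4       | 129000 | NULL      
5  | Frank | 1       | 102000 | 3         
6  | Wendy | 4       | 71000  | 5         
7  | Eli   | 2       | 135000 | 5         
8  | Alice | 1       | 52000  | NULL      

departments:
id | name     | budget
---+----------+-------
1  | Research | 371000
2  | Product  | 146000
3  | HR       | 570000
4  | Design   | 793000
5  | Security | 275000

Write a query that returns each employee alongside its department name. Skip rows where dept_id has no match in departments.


INNER JOIN keeps only employees rows whose dept_id matches an id in departments. Walk through each employee:
  - employee 1 (Quinn): dept_id=NULL, no match -> dropped
  - employee 2 (Leo): dept_id=1 -> matches Research
  - employee 3 (Zoe): dept_id=1 -> matches Research
  - employee 4 (Tina): dept_id=4 -> matches Design
  - employee 5 (Frank): dept_id=1 -> matches Research
  - employee 6 (Wendy): dept_id=4 -> matches Design
  - employee 7 (Eli): dept_id=2 -> matches Product
  - employee 8 (Alice): dept_id=1 -> matches Research
So 1 of 8 rows is dropped.

SQL:
SELECT a.name, b.name AS department
FROM employees a
INNER JOIN departments b ON a.dept_id = b.id

Result:
name  | department
------+-----------
Leo   | Research  
Zoe   | Research  
Tina  | Design    
Frank | Research  
Wendy | Design    
Eli   | Product   
Alice | Research  


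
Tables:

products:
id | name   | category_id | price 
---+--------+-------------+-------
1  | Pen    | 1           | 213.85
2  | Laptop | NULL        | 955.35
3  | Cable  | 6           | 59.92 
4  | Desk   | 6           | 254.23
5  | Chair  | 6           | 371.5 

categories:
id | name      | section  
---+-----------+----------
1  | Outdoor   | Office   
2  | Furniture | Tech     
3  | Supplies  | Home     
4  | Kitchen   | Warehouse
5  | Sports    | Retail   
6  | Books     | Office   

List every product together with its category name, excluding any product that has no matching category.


INNER JOIN keeps only products rows whose category_id matches an id in categories. Walk through each product:
  - product 1 (Pen): category_id=1 -> matches Outdoor
  - product 2 (Laptop): category_id=NULL, no match -> dropped
  - product 3 (Cable): category_id=6 -> matches Books
  - product 4 (Desk): category_id=6 -> matches Books
  - product 5 (Chair): category_id=6 -> matches Books
So 1 of 5 rows is dropped.

SQL:
SELECT a.name, b.name AS category
FROM products a
INNER JOIN categories b ON a.category_id = b.id

Result:
name  | category
------+---------
Pen   | Outdoor 
Cable | Books   
Desk  | Books   
Chair | Books   


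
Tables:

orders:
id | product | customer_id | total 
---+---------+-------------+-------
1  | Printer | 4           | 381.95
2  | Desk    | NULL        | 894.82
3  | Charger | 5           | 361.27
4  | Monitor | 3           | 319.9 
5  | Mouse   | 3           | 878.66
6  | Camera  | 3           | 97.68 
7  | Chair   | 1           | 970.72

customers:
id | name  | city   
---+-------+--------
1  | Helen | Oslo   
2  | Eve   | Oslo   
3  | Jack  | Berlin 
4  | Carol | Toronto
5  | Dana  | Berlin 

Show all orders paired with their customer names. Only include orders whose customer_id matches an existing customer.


INNER JOIN keeps only orders rows whose customer_id matches an id in customers. Walk through each order:
  - order 1 (Printer): customer_id=4 -> matches Carol
  - order 2 (Desk): customer_id=NULL, no match -> dropped
  - order 3 (Charger): customer_id=5 -> matches Dana
  - order 4 (Monitor): customer_id=3 -> matches Jack
  - order 5 (Mouse): customer_id=3 -> matches Jack
  - order 6 (Camera): customer_id=3 -> matches Jack
  - order 7 (Chair): customer_id=1 -> matches Helen
So 1 of 7 rows is dropped.

SQL:
SELECT a.product, b.name AS customer
FROM orders a
INNER JOIN customers b ON a.customer_id = b.id

Result:
product | customer
--------+---------
Printer | Carol   
Charger | Dana    
Monitor | Jack    
Mouse   | Jack    
Camera  | Jack    
Chair   | Helen   


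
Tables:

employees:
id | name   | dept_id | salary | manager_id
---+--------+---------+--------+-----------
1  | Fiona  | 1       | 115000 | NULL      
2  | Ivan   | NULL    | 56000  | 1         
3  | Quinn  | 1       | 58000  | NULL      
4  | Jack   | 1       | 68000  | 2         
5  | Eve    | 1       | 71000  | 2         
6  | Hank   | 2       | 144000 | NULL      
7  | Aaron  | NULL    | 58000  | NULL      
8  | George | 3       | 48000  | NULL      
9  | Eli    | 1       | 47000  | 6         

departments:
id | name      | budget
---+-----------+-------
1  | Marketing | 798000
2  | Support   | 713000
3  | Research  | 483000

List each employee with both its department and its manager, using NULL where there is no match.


Two LEFT JOINs from the same base table employees: one to departments via dept_id, one to employees itself via manager_id. Both are LEFT so every employee is preserved.
Match against departments:
  - employee 1 (Fiona): dept_id=1 -> matches Marketing
  - employee 2 (Ivan): dept_id=NULL, no match -> kept with NULL
  - employee 3 (Quinn): dept_id=1 -> matches Marketing
  - employee 4 (Jack): dept_id=1 -> matches Marketing
  - employee 5 (Eve): dept_id=1 -> matches Marketing
  - employee 6 (Hank): dept_id=2 -> matches Support
  - employee 7 (Aaron): dept_id=NULL, no match -> kept with NULL
  - employee 8 (George): dept_id=3 -> matches Research
  - employee 9 (Eli): dept_id=1 -> matches Marketing
Match against employees (self):
  - employee 1 (Fiona): manager_id=NULL -> NULL
  - employee 2 (Ivan): manager_id=1 -> Fiona
  - employee 3 (Quinn): manager_id=NULL -> NULL
  - employee 4 (Jack): manager_id=2 -> Ivan
  - employee 5 (Eve): manager_id=2 -> Ivan
  - employee 6 (Hank): manager_id=NULL -> NULL
  - employee 7 (Aaron): manager_id=NULL -> NULL
  - employee 8 (George): manager_id=NULL -> NULL
  - employee 9 (Eli): manager_id=6 -> Hank

SQL:
SELECT a.name, b.name AS department, c.name AS manager
FROM employees a
LEFT JOIN departments b ON a.dept_id = b.id
LEFT JOIN employees c ON a.manager_id = c.id

Result:
name   | department | manager
-------+------------+--------
Fiona  | Marketing  | NULL   
Ivan   | NULL       | Fiona  
Quinn  | Marketing  | NULL   
Jack   | Marketing  | Ivan   
Eve    | Marketing  | Ivan   
Hank   | Support    | NULL   
Aaron  | NULL       | NULL   
George | Research   | NULL   
Eli    | Marketing  | Hank   


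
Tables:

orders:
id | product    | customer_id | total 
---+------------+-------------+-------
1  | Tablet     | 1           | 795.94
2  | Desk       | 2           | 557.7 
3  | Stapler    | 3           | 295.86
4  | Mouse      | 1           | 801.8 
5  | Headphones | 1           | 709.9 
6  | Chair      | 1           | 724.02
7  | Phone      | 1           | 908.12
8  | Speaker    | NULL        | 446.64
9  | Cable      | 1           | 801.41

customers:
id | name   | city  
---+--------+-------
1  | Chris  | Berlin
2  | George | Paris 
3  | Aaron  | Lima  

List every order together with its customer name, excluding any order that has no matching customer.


INNER JOIN keeps only orders rows whose customer_id matches an id in customers. Walk through each order:
  - order 1 (Tablet): customer_id=1 -> matches Chris
  - order 2 (Desk): customer_id=2 -> matches George
  - order 3 (Stapler): customer_id=3 -> matches Aaron
  - order 4 (Mouse): customer_id=1 -> matches Chris
  - order 5 (Headphones): customer_id=1 -> matches Chris
  - order 6 (Chair): customer_id=1 -> matches Chris
  - order 7 (Phone): customer_id=1 -> matches Chris
  - order 8 (Speaker): customer_id=NULL, no match -> dropped
  - order 9 (Cable): customer_id=1 -> matches Chris
So 1 of 9 rows is dropped.

SQL:
SELECT a.product, b.name AS customer
FROM orders a
INNER JOIN customers b ON a.customer_id = b.id

Result:
product    | customer
-----------+---------
Tablet     | Chris   
Desk       | George  
Stapler    | Aaron   
Mouse      | Chris   
Headphones | Chris   
Chair      | Chris   
Phone      | Chris   
Cable      | Chris   
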